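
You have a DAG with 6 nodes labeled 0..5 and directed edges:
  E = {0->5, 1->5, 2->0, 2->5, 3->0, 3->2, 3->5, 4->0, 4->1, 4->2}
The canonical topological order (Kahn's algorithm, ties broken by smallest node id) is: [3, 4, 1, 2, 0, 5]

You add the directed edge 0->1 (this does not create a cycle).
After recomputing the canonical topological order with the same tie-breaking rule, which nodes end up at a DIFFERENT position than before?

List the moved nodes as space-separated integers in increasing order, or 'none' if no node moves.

Answer: 0 1 2

Derivation:
Old toposort: [3, 4, 1, 2, 0, 5]
Added edge 0->1
Recompute Kahn (smallest-id tiebreak):
  initial in-degrees: [3, 2, 2, 0, 0, 4]
  ready (indeg=0): [3, 4]
  pop 3: indeg[0]->2; indeg[2]->1; indeg[5]->3 | ready=[4] | order so far=[3]
  pop 4: indeg[0]->1; indeg[1]->1; indeg[2]->0 | ready=[2] | order so far=[3, 4]
  pop 2: indeg[0]->0; indeg[5]->2 | ready=[0] | order so far=[3, 4, 2]
  pop 0: indeg[1]->0; indeg[5]->1 | ready=[1] | order so far=[3, 4, 2, 0]
  pop 1: indeg[5]->0 | ready=[5] | order so far=[3, 4, 2, 0, 1]
  pop 5: no out-edges | ready=[] | order so far=[3, 4, 2, 0, 1, 5]
New canonical toposort: [3, 4, 2, 0, 1, 5]
Compare positions:
  Node 0: index 4 -> 3 (moved)
  Node 1: index 2 -> 4 (moved)
  Node 2: index 3 -> 2 (moved)
  Node 3: index 0 -> 0 (same)
  Node 4: index 1 -> 1 (same)
  Node 5: index 5 -> 5 (same)
Nodes that changed position: 0 1 2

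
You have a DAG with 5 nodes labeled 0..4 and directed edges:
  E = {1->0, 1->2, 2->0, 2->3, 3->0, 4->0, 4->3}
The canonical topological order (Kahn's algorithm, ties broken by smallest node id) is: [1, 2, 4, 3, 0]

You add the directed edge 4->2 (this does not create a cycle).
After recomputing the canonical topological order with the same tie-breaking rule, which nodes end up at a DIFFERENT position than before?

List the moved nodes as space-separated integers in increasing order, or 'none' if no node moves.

Answer: 2 4

Derivation:
Old toposort: [1, 2, 4, 3, 0]
Added edge 4->2
Recompute Kahn (smallest-id tiebreak):
  initial in-degrees: [4, 0, 2, 2, 0]
  ready (indeg=0): [1, 4]
  pop 1: indeg[0]->3; indeg[2]->1 | ready=[4] | order so far=[1]
  pop 4: indeg[0]->2; indeg[2]->0; indeg[3]->1 | ready=[2] | order so far=[1, 4]
  pop 2: indeg[0]->1; indeg[3]->0 | ready=[3] | order so far=[1, 4, 2]
  pop 3: indeg[0]->0 | ready=[0] | order so far=[1, 4, 2, 3]
  pop 0: no out-edges | ready=[] | order so far=[1, 4, 2, 3, 0]
New canonical toposort: [1, 4, 2, 3, 0]
Compare positions:
  Node 0: index 4 -> 4 (same)
  Node 1: index 0 -> 0 (same)
  Node 2: index 1 -> 2 (moved)
  Node 3: index 3 -> 3 (same)
  Node 4: index 2 -> 1 (moved)
Nodes that changed position: 2 4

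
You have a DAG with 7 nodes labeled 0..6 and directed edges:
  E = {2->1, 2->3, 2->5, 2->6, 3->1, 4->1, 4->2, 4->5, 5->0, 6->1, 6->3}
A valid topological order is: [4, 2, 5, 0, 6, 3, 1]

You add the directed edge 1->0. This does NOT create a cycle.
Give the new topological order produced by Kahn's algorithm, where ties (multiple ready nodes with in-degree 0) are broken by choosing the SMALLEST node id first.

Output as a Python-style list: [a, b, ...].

Old toposort: [4, 2, 5, 0, 6, 3, 1]
Added edge: 1->0
Position of 1 (6) > position of 0 (3). Must reorder: 1 must now come before 0.
Run Kahn's algorithm (break ties by smallest node id):
  initial in-degrees: [2, 4, 1, 2, 0, 2, 1]
  ready (indeg=0): [4]
  pop 4: indeg[1]->3; indeg[2]->0; indeg[5]->1 | ready=[2] | order so far=[4]
  pop 2: indeg[1]->2; indeg[3]->1; indeg[5]->0; indeg[6]->0 | ready=[5, 6] | order so far=[4, 2]
  pop 5: indeg[0]->1 | ready=[6] | order so far=[4, 2, 5]
  pop 6: indeg[1]->1; indeg[3]->0 | ready=[3] | order so far=[4, 2, 5, 6]
  pop 3: indeg[1]->0 | ready=[1] | order so far=[4, 2, 5, 6, 3]
  pop 1: indeg[0]->0 | ready=[0] | order so far=[4, 2, 5, 6, 3, 1]
  pop 0: no out-edges | ready=[] | order so far=[4, 2, 5, 6, 3, 1, 0]
  Result: [4, 2, 5, 6, 3, 1, 0]

Answer: [4, 2, 5, 6, 3, 1, 0]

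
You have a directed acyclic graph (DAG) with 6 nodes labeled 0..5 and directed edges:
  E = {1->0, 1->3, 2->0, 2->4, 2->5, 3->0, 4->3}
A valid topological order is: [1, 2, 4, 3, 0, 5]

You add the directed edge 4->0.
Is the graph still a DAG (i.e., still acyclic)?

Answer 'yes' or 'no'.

Given toposort: [1, 2, 4, 3, 0, 5]
Position of 4: index 2; position of 0: index 4
New edge 4->0: forward
Forward edge: respects the existing order. Still a DAG, same toposort still valid.
Still a DAG? yes

Answer: yes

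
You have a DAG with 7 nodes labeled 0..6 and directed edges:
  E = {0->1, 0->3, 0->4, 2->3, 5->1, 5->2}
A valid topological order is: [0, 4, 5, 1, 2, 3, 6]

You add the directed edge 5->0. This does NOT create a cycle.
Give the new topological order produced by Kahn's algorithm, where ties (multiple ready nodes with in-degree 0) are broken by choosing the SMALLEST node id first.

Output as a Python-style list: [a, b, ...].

Answer: [5, 0, 1, 2, 3, 4, 6]

Derivation:
Old toposort: [0, 4, 5, 1, 2, 3, 6]
Added edge: 5->0
Position of 5 (2) > position of 0 (0). Must reorder: 5 must now come before 0.
Run Kahn's algorithm (break ties by smallest node id):
  initial in-degrees: [1, 2, 1, 2, 1, 0, 0]
  ready (indeg=0): [5, 6]
  pop 5: indeg[0]->0; indeg[1]->1; indeg[2]->0 | ready=[0, 2, 6] | order so far=[5]
  pop 0: indeg[1]->0; indeg[3]->1; indeg[4]->0 | ready=[1, 2, 4, 6] | order so far=[5, 0]
  pop 1: no out-edges | ready=[2, 4, 6] | order so far=[5, 0, 1]
  pop 2: indeg[3]->0 | ready=[3, 4, 6] | order so far=[5, 0, 1, 2]
  pop 3: no out-edges | ready=[4, 6] | order so far=[5, 0, 1, 2, 3]
  pop 4: no out-edges | ready=[6] | order so far=[5, 0, 1, 2, 3, 4]
  pop 6: no out-edges | ready=[] | order so far=[5, 0, 1, 2, 3, 4, 6]
  Result: [5, 0, 1, 2, 3, 4, 6]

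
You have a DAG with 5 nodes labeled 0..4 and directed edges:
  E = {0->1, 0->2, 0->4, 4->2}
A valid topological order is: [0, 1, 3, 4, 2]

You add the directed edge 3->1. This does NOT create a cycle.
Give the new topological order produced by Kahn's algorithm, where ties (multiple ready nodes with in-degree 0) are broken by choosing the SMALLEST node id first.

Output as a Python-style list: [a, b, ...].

Answer: [0, 3, 1, 4, 2]

Derivation:
Old toposort: [0, 1, 3, 4, 2]
Added edge: 3->1
Position of 3 (2) > position of 1 (1). Must reorder: 3 must now come before 1.
Run Kahn's algorithm (break ties by smallest node id):
  initial in-degrees: [0, 2, 2, 0, 1]
  ready (indeg=0): [0, 3]
  pop 0: indeg[1]->1; indeg[2]->1; indeg[4]->0 | ready=[3, 4] | order so far=[0]
  pop 3: indeg[1]->0 | ready=[1, 4] | order so far=[0, 3]
  pop 1: no out-edges | ready=[4] | order so far=[0, 3, 1]
  pop 4: indeg[2]->0 | ready=[2] | order so far=[0, 3, 1, 4]
  pop 2: no out-edges | ready=[] | order so far=[0, 3, 1, 4, 2]
  Result: [0, 3, 1, 4, 2]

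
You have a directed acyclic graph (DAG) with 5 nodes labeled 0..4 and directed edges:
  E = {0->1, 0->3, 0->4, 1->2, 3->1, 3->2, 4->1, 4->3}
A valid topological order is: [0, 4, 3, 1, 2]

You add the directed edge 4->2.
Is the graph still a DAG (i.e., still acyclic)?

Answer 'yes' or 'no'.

Answer: yes

Derivation:
Given toposort: [0, 4, 3, 1, 2]
Position of 4: index 1; position of 2: index 4
New edge 4->2: forward
Forward edge: respects the existing order. Still a DAG, same toposort still valid.
Still a DAG? yes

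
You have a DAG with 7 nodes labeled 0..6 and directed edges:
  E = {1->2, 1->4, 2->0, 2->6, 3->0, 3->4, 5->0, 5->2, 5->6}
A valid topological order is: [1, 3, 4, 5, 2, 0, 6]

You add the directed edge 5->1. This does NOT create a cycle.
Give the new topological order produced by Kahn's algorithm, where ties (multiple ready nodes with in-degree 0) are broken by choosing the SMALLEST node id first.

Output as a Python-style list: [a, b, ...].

Old toposort: [1, 3, 4, 5, 2, 0, 6]
Added edge: 5->1
Position of 5 (3) > position of 1 (0). Must reorder: 5 must now come before 1.
Run Kahn's algorithm (break ties by smallest node id):
  initial in-degrees: [3, 1, 2, 0, 2, 0, 2]
  ready (indeg=0): [3, 5]
  pop 3: indeg[0]->2; indeg[4]->1 | ready=[5] | order so far=[3]
  pop 5: indeg[0]->1; indeg[1]->0; indeg[2]->1; indeg[6]->1 | ready=[1] | order so far=[3, 5]
  pop 1: indeg[2]->0; indeg[4]->0 | ready=[2, 4] | order so far=[3, 5, 1]
  pop 2: indeg[0]->0; indeg[6]->0 | ready=[0, 4, 6] | order so far=[3, 5, 1, 2]
  pop 0: no out-edges | ready=[4, 6] | order so far=[3, 5, 1, 2, 0]
  pop 4: no out-edges | ready=[6] | order so far=[3, 5, 1, 2, 0, 4]
  pop 6: no out-edges | ready=[] | order so far=[3, 5, 1, 2, 0, 4, 6]
  Result: [3, 5, 1, 2, 0, 4, 6]

Answer: [3, 5, 1, 2, 0, 4, 6]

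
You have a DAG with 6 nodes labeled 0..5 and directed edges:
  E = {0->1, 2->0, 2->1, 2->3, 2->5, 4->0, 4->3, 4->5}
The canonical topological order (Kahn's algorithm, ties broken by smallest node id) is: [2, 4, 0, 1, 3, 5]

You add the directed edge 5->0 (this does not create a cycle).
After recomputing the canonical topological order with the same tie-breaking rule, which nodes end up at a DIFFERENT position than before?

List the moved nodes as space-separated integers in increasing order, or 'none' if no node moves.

Old toposort: [2, 4, 0, 1, 3, 5]
Added edge 5->0
Recompute Kahn (smallest-id tiebreak):
  initial in-degrees: [3, 2, 0, 2, 0, 2]
  ready (indeg=0): [2, 4]
  pop 2: indeg[0]->2; indeg[1]->1; indeg[3]->1; indeg[5]->1 | ready=[4] | order so far=[2]
  pop 4: indeg[0]->1; indeg[3]->0; indeg[5]->0 | ready=[3, 5] | order so far=[2, 4]
  pop 3: no out-edges | ready=[5] | order so far=[2, 4, 3]
  pop 5: indeg[0]->0 | ready=[0] | order so far=[2, 4, 3, 5]
  pop 0: indeg[1]->0 | ready=[1] | order so far=[2, 4, 3, 5, 0]
  pop 1: no out-edges | ready=[] | order so far=[2, 4, 3, 5, 0, 1]
New canonical toposort: [2, 4, 3, 5, 0, 1]
Compare positions:
  Node 0: index 2 -> 4 (moved)
  Node 1: index 3 -> 5 (moved)
  Node 2: index 0 -> 0 (same)
  Node 3: index 4 -> 2 (moved)
  Node 4: index 1 -> 1 (same)
  Node 5: index 5 -> 3 (moved)
Nodes that changed position: 0 1 3 5

Answer: 0 1 3 5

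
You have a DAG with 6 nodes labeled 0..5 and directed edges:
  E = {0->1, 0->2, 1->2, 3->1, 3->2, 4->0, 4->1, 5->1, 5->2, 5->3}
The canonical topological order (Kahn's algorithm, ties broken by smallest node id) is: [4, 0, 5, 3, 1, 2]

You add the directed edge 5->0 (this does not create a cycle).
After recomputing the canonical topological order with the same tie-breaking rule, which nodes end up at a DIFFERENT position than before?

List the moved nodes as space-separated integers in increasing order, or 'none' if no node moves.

Old toposort: [4, 0, 5, 3, 1, 2]
Added edge 5->0
Recompute Kahn (smallest-id tiebreak):
  initial in-degrees: [2, 4, 4, 1, 0, 0]
  ready (indeg=0): [4, 5]
  pop 4: indeg[0]->1; indeg[1]->3 | ready=[5] | order so far=[4]
  pop 5: indeg[0]->0; indeg[1]->2; indeg[2]->3; indeg[3]->0 | ready=[0, 3] | order so far=[4, 5]
  pop 0: indeg[1]->1; indeg[2]->2 | ready=[3] | order so far=[4, 5, 0]
  pop 3: indeg[1]->0; indeg[2]->1 | ready=[1] | order so far=[4, 5, 0, 3]
  pop 1: indeg[2]->0 | ready=[2] | order so far=[4, 5, 0, 3, 1]
  pop 2: no out-edges | ready=[] | order so far=[4, 5, 0, 3, 1, 2]
New canonical toposort: [4, 5, 0, 3, 1, 2]
Compare positions:
  Node 0: index 1 -> 2 (moved)
  Node 1: index 4 -> 4 (same)
  Node 2: index 5 -> 5 (same)
  Node 3: index 3 -> 3 (same)
  Node 4: index 0 -> 0 (same)
  Node 5: index 2 -> 1 (moved)
Nodes that changed position: 0 5

Answer: 0 5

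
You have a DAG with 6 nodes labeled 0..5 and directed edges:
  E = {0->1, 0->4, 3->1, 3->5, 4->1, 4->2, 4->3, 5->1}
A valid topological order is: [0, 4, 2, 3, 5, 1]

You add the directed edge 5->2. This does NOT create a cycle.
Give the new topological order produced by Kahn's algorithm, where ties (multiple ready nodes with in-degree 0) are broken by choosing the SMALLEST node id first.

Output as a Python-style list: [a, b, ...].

Answer: [0, 4, 3, 5, 1, 2]

Derivation:
Old toposort: [0, 4, 2, 3, 5, 1]
Added edge: 5->2
Position of 5 (4) > position of 2 (2). Must reorder: 5 must now come before 2.
Run Kahn's algorithm (break ties by smallest node id):
  initial in-degrees: [0, 4, 2, 1, 1, 1]
  ready (indeg=0): [0]
  pop 0: indeg[1]->3; indeg[4]->0 | ready=[4] | order so far=[0]
  pop 4: indeg[1]->2; indeg[2]->1; indeg[3]->0 | ready=[3] | order so far=[0, 4]
  pop 3: indeg[1]->1; indeg[5]->0 | ready=[5] | order so far=[0, 4, 3]
  pop 5: indeg[1]->0; indeg[2]->0 | ready=[1, 2] | order so far=[0, 4, 3, 5]
  pop 1: no out-edges | ready=[2] | order so far=[0, 4, 3, 5, 1]
  pop 2: no out-edges | ready=[] | order so far=[0, 4, 3, 5, 1, 2]
  Result: [0, 4, 3, 5, 1, 2]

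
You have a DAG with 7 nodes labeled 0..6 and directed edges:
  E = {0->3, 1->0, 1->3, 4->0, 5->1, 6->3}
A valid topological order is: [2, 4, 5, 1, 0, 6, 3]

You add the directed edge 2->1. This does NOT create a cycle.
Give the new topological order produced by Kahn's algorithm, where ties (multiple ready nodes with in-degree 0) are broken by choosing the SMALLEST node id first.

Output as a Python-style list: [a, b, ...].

Answer: [2, 4, 5, 1, 0, 6, 3]

Derivation:
Old toposort: [2, 4, 5, 1, 0, 6, 3]
Added edge: 2->1
Position of 2 (0) < position of 1 (3). Old order still valid.
Run Kahn's algorithm (break ties by smallest node id):
  initial in-degrees: [2, 2, 0, 3, 0, 0, 0]
  ready (indeg=0): [2, 4, 5, 6]
  pop 2: indeg[1]->1 | ready=[4, 5, 6] | order so far=[2]
  pop 4: indeg[0]->1 | ready=[5, 6] | order so far=[2, 4]
  pop 5: indeg[1]->0 | ready=[1, 6] | order so far=[2, 4, 5]
  pop 1: indeg[0]->0; indeg[3]->2 | ready=[0, 6] | order so far=[2, 4, 5, 1]
  pop 0: indeg[3]->1 | ready=[6] | order so far=[2, 4, 5, 1, 0]
  pop 6: indeg[3]->0 | ready=[3] | order so far=[2, 4, 5, 1, 0, 6]
  pop 3: no out-edges | ready=[] | order so far=[2, 4, 5, 1, 0, 6, 3]
  Result: [2, 4, 5, 1, 0, 6, 3]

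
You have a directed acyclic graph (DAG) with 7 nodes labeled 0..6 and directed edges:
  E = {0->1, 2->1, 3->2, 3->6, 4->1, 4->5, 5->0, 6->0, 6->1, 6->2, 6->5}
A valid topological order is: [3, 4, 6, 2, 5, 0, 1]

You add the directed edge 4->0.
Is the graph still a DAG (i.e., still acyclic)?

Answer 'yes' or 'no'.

Answer: yes

Derivation:
Given toposort: [3, 4, 6, 2, 5, 0, 1]
Position of 4: index 1; position of 0: index 5
New edge 4->0: forward
Forward edge: respects the existing order. Still a DAG, same toposort still valid.
Still a DAG? yes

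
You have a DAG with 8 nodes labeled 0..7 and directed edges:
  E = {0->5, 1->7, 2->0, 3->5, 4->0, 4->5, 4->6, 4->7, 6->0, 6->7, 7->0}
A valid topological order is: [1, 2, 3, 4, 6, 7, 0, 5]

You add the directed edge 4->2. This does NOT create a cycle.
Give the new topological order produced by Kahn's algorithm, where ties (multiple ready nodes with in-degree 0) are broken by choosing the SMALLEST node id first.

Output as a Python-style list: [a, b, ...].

Answer: [1, 3, 4, 2, 6, 7, 0, 5]

Derivation:
Old toposort: [1, 2, 3, 4, 6, 7, 0, 5]
Added edge: 4->2
Position of 4 (3) > position of 2 (1). Must reorder: 4 must now come before 2.
Run Kahn's algorithm (break ties by smallest node id):
  initial in-degrees: [4, 0, 1, 0, 0, 3, 1, 3]
  ready (indeg=0): [1, 3, 4]
  pop 1: indeg[7]->2 | ready=[3, 4] | order so far=[1]
  pop 3: indeg[5]->2 | ready=[4] | order so far=[1, 3]
  pop 4: indeg[0]->3; indeg[2]->0; indeg[5]->1; indeg[6]->0; indeg[7]->1 | ready=[2, 6] | order so far=[1, 3, 4]
  pop 2: indeg[0]->2 | ready=[6] | order so far=[1, 3, 4, 2]
  pop 6: indeg[0]->1; indeg[7]->0 | ready=[7] | order so far=[1, 3, 4, 2, 6]
  pop 7: indeg[0]->0 | ready=[0] | order so far=[1, 3, 4, 2, 6, 7]
  pop 0: indeg[5]->0 | ready=[5] | order so far=[1, 3, 4, 2, 6, 7, 0]
  pop 5: no out-edges | ready=[] | order so far=[1, 3, 4, 2, 6, 7, 0, 5]
  Result: [1, 3, 4, 2, 6, 7, 0, 5]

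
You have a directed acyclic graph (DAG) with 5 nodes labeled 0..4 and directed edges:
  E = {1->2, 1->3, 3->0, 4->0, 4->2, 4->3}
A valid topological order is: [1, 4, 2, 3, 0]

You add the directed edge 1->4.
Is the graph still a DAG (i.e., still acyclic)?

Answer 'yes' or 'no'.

Answer: yes

Derivation:
Given toposort: [1, 4, 2, 3, 0]
Position of 1: index 0; position of 4: index 1
New edge 1->4: forward
Forward edge: respects the existing order. Still a DAG, same toposort still valid.
Still a DAG? yes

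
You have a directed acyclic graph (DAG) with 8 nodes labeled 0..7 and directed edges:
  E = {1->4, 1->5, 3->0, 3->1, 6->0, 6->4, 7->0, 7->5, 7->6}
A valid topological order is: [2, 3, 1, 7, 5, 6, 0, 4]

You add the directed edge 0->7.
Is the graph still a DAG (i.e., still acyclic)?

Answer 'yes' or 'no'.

Given toposort: [2, 3, 1, 7, 5, 6, 0, 4]
Position of 0: index 6; position of 7: index 3
New edge 0->7: backward (u after v in old order)
Backward edge: old toposort is now invalid. Check if this creates a cycle.
Does 7 already reach 0? Reachable from 7: [0, 4, 5, 6, 7]. YES -> cycle!
Still a DAG? no

Answer: no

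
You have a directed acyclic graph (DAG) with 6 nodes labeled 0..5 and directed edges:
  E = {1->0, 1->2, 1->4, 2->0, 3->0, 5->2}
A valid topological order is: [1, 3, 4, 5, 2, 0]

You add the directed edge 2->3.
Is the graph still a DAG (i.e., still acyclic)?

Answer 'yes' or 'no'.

Given toposort: [1, 3, 4, 5, 2, 0]
Position of 2: index 4; position of 3: index 1
New edge 2->3: backward (u after v in old order)
Backward edge: old toposort is now invalid. Check if this creates a cycle.
Does 3 already reach 2? Reachable from 3: [0, 3]. NO -> still a DAG (reorder needed).
Still a DAG? yes

Answer: yes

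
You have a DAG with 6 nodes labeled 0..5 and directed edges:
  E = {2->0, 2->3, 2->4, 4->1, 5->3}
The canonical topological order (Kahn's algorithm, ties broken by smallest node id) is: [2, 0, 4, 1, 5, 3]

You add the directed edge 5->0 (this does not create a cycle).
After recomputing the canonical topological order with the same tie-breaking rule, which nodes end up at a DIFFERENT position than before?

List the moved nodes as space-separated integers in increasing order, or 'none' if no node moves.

Old toposort: [2, 0, 4, 1, 5, 3]
Added edge 5->0
Recompute Kahn (smallest-id tiebreak):
  initial in-degrees: [2, 1, 0, 2, 1, 0]
  ready (indeg=0): [2, 5]
  pop 2: indeg[0]->1; indeg[3]->1; indeg[4]->0 | ready=[4, 5] | order so far=[2]
  pop 4: indeg[1]->0 | ready=[1, 5] | order so far=[2, 4]
  pop 1: no out-edges | ready=[5] | order so far=[2, 4, 1]
  pop 5: indeg[0]->0; indeg[3]->0 | ready=[0, 3] | order so far=[2, 4, 1, 5]
  pop 0: no out-edges | ready=[3] | order so far=[2, 4, 1, 5, 0]
  pop 3: no out-edges | ready=[] | order so far=[2, 4, 1, 5, 0, 3]
New canonical toposort: [2, 4, 1, 5, 0, 3]
Compare positions:
  Node 0: index 1 -> 4 (moved)
  Node 1: index 3 -> 2 (moved)
  Node 2: index 0 -> 0 (same)
  Node 3: index 5 -> 5 (same)
  Node 4: index 2 -> 1 (moved)
  Node 5: index 4 -> 3 (moved)
Nodes that changed position: 0 1 4 5

Answer: 0 1 4 5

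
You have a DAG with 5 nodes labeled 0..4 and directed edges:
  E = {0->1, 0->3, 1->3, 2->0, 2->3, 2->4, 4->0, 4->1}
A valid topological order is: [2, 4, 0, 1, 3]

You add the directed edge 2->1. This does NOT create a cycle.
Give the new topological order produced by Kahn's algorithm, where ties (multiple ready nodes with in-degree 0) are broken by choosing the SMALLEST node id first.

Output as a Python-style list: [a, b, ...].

Old toposort: [2, 4, 0, 1, 3]
Added edge: 2->1
Position of 2 (0) < position of 1 (3). Old order still valid.
Run Kahn's algorithm (break ties by smallest node id):
  initial in-degrees: [2, 3, 0, 3, 1]
  ready (indeg=0): [2]
  pop 2: indeg[0]->1; indeg[1]->2; indeg[3]->2; indeg[4]->0 | ready=[4] | order so far=[2]
  pop 4: indeg[0]->0; indeg[1]->1 | ready=[0] | order so far=[2, 4]
  pop 0: indeg[1]->0; indeg[3]->1 | ready=[1] | order so far=[2, 4, 0]
  pop 1: indeg[3]->0 | ready=[3] | order so far=[2, 4, 0, 1]
  pop 3: no out-edges | ready=[] | order so far=[2, 4, 0, 1, 3]
  Result: [2, 4, 0, 1, 3]

Answer: [2, 4, 0, 1, 3]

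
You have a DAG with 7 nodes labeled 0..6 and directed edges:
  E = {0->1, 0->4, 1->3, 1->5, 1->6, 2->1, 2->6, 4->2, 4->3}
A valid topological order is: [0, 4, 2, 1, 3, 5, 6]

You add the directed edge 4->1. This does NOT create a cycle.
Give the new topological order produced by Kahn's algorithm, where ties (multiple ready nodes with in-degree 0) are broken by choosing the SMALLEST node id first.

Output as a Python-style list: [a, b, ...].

Old toposort: [0, 4, 2, 1, 3, 5, 6]
Added edge: 4->1
Position of 4 (1) < position of 1 (3). Old order still valid.
Run Kahn's algorithm (break ties by smallest node id):
  initial in-degrees: [0, 3, 1, 2, 1, 1, 2]
  ready (indeg=0): [0]
  pop 0: indeg[1]->2; indeg[4]->0 | ready=[4] | order so far=[0]
  pop 4: indeg[1]->1; indeg[2]->0; indeg[3]->1 | ready=[2] | order so far=[0, 4]
  pop 2: indeg[1]->0; indeg[6]->1 | ready=[1] | order so far=[0, 4, 2]
  pop 1: indeg[3]->0; indeg[5]->0; indeg[6]->0 | ready=[3, 5, 6] | order so far=[0, 4, 2, 1]
  pop 3: no out-edges | ready=[5, 6] | order so far=[0, 4, 2, 1, 3]
  pop 5: no out-edges | ready=[6] | order so far=[0, 4, 2, 1, 3, 5]
  pop 6: no out-edges | ready=[] | order so far=[0, 4, 2, 1, 3, 5, 6]
  Result: [0, 4, 2, 1, 3, 5, 6]

Answer: [0, 4, 2, 1, 3, 5, 6]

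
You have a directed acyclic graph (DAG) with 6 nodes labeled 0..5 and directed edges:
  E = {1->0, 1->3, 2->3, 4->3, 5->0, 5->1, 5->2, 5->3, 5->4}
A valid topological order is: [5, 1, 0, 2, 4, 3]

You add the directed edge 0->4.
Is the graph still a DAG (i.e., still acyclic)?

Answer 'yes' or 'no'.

Answer: yes

Derivation:
Given toposort: [5, 1, 0, 2, 4, 3]
Position of 0: index 2; position of 4: index 4
New edge 0->4: forward
Forward edge: respects the existing order. Still a DAG, same toposort still valid.
Still a DAG? yes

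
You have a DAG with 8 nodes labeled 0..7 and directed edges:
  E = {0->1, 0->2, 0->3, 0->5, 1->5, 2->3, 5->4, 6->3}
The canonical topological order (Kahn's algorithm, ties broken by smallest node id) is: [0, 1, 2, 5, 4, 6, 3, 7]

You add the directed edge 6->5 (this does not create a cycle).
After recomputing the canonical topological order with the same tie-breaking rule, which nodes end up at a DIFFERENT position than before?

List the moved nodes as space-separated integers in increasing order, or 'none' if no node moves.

Old toposort: [0, 1, 2, 5, 4, 6, 3, 7]
Added edge 6->5
Recompute Kahn (smallest-id tiebreak):
  initial in-degrees: [0, 1, 1, 3, 1, 3, 0, 0]
  ready (indeg=0): [0, 6, 7]
  pop 0: indeg[1]->0; indeg[2]->0; indeg[3]->2; indeg[5]->2 | ready=[1, 2, 6, 7] | order so far=[0]
  pop 1: indeg[5]->1 | ready=[2, 6, 7] | order so far=[0, 1]
  pop 2: indeg[3]->1 | ready=[6, 7] | order so far=[0, 1, 2]
  pop 6: indeg[3]->0; indeg[5]->0 | ready=[3, 5, 7] | order so far=[0, 1, 2, 6]
  pop 3: no out-edges | ready=[5, 7] | order so far=[0, 1, 2, 6, 3]
  pop 5: indeg[4]->0 | ready=[4, 7] | order so far=[0, 1, 2, 6, 3, 5]
  pop 4: no out-edges | ready=[7] | order so far=[0, 1, 2, 6, 3, 5, 4]
  pop 7: no out-edges | ready=[] | order so far=[0, 1, 2, 6, 3, 5, 4, 7]
New canonical toposort: [0, 1, 2, 6, 3, 5, 4, 7]
Compare positions:
  Node 0: index 0 -> 0 (same)
  Node 1: index 1 -> 1 (same)
  Node 2: index 2 -> 2 (same)
  Node 3: index 6 -> 4 (moved)
  Node 4: index 4 -> 6 (moved)
  Node 5: index 3 -> 5 (moved)
  Node 6: index 5 -> 3 (moved)
  Node 7: index 7 -> 7 (same)
Nodes that changed position: 3 4 5 6

Answer: 3 4 5 6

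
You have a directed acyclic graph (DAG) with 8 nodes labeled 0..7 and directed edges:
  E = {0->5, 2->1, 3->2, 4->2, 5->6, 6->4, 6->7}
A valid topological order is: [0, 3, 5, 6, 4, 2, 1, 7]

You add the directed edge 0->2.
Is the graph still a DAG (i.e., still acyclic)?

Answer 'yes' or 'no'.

Answer: yes

Derivation:
Given toposort: [0, 3, 5, 6, 4, 2, 1, 7]
Position of 0: index 0; position of 2: index 5
New edge 0->2: forward
Forward edge: respects the existing order. Still a DAG, same toposort still valid.
Still a DAG? yes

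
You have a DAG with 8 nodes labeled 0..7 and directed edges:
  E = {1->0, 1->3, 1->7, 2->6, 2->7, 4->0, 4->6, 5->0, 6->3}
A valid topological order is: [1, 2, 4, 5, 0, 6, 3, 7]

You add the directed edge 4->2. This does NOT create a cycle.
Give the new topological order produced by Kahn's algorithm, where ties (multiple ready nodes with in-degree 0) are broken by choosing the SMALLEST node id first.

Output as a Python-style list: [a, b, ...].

Old toposort: [1, 2, 4, 5, 0, 6, 3, 7]
Added edge: 4->2
Position of 4 (2) > position of 2 (1). Must reorder: 4 must now come before 2.
Run Kahn's algorithm (break ties by smallest node id):
  initial in-degrees: [3, 0, 1, 2, 0, 0, 2, 2]
  ready (indeg=0): [1, 4, 5]
  pop 1: indeg[0]->2; indeg[3]->1; indeg[7]->1 | ready=[4, 5] | order so far=[1]
  pop 4: indeg[0]->1; indeg[2]->0; indeg[6]->1 | ready=[2, 5] | order so far=[1, 4]
  pop 2: indeg[6]->0; indeg[7]->0 | ready=[5, 6, 7] | order so far=[1, 4, 2]
  pop 5: indeg[0]->0 | ready=[0, 6, 7] | order so far=[1, 4, 2, 5]
  pop 0: no out-edges | ready=[6, 7] | order so far=[1, 4, 2, 5, 0]
  pop 6: indeg[3]->0 | ready=[3, 7] | order so far=[1, 4, 2, 5, 0, 6]
  pop 3: no out-edges | ready=[7] | order so far=[1, 4, 2, 5, 0, 6, 3]
  pop 7: no out-edges | ready=[] | order so far=[1, 4, 2, 5, 0, 6, 3, 7]
  Result: [1, 4, 2, 5, 0, 6, 3, 7]

Answer: [1, 4, 2, 5, 0, 6, 3, 7]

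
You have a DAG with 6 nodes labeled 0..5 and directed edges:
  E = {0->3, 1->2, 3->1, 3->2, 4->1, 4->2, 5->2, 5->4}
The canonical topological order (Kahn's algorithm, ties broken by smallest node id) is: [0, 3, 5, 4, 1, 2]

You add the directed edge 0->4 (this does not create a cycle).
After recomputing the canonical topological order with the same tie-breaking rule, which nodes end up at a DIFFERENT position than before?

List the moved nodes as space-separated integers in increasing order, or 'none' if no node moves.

Old toposort: [0, 3, 5, 4, 1, 2]
Added edge 0->4
Recompute Kahn (smallest-id tiebreak):
  initial in-degrees: [0, 2, 4, 1, 2, 0]
  ready (indeg=0): [0, 5]
  pop 0: indeg[3]->0; indeg[4]->1 | ready=[3, 5] | order so far=[0]
  pop 3: indeg[1]->1; indeg[2]->3 | ready=[5] | order so far=[0, 3]
  pop 5: indeg[2]->2; indeg[4]->0 | ready=[4] | order so far=[0, 3, 5]
  pop 4: indeg[1]->0; indeg[2]->1 | ready=[1] | order so far=[0, 3, 5, 4]
  pop 1: indeg[2]->0 | ready=[2] | order so far=[0, 3, 5, 4, 1]
  pop 2: no out-edges | ready=[] | order so far=[0, 3, 5, 4, 1, 2]
New canonical toposort: [0, 3, 5, 4, 1, 2]
Compare positions:
  Node 0: index 0 -> 0 (same)
  Node 1: index 4 -> 4 (same)
  Node 2: index 5 -> 5 (same)
  Node 3: index 1 -> 1 (same)
  Node 4: index 3 -> 3 (same)
  Node 5: index 2 -> 2 (same)
Nodes that changed position: none

Answer: none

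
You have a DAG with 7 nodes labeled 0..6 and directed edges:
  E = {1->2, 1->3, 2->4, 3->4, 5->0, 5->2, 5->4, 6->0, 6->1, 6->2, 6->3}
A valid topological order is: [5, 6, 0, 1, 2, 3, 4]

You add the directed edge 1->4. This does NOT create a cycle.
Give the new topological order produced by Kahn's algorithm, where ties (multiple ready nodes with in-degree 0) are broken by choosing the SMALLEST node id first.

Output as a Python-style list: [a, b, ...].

Old toposort: [5, 6, 0, 1, 2, 3, 4]
Added edge: 1->4
Position of 1 (3) < position of 4 (6). Old order still valid.
Run Kahn's algorithm (break ties by smallest node id):
  initial in-degrees: [2, 1, 3, 2, 4, 0, 0]
  ready (indeg=0): [5, 6]
  pop 5: indeg[0]->1; indeg[2]->2; indeg[4]->3 | ready=[6] | order so far=[5]
  pop 6: indeg[0]->0; indeg[1]->0; indeg[2]->1; indeg[3]->1 | ready=[0, 1] | order so far=[5, 6]
  pop 0: no out-edges | ready=[1] | order so far=[5, 6, 0]
  pop 1: indeg[2]->0; indeg[3]->0; indeg[4]->2 | ready=[2, 3] | order so far=[5, 6, 0, 1]
  pop 2: indeg[4]->1 | ready=[3] | order so far=[5, 6, 0, 1, 2]
  pop 3: indeg[4]->0 | ready=[4] | order so far=[5, 6, 0, 1, 2, 3]
  pop 4: no out-edges | ready=[] | order so far=[5, 6, 0, 1, 2, 3, 4]
  Result: [5, 6, 0, 1, 2, 3, 4]

Answer: [5, 6, 0, 1, 2, 3, 4]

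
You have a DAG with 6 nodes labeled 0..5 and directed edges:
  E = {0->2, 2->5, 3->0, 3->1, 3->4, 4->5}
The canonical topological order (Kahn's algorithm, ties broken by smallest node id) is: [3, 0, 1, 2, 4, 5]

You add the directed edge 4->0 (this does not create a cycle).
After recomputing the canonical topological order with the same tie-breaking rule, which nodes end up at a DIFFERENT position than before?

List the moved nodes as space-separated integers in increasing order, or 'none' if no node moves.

Answer: 0 1 2 4

Derivation:
Old toposort: [3, 0, 1, 2, 4, 5]
Added edge 4->0
Recompute Kahn (smallest-id tiebreak):
  initial in-degrees: [2, 1, 1, 0, 1, 2]
  ready (indeg=0): [3]
  pop 3: indeg[0]->1; indeg[1]->0; indeg[4]->0 | ready=[1, 4] | order so far=[3]
  pop 1: no out-edges | ready=[4] | order so far=[3, 1]
  pop 4: indeg[0]->0; indeg[5]->1 | ready=[0] | order so far=[3, 1, 4]
  pop 0: indeg[2]->0 | ready=[2] | order so far=[3, 1, 4, 0]
  pop 2: indeg[5]->0 | ready=[5] | order so far=[3, 1, 4, 0, 2]
  pop 5: no out-edges | ready=[] | order so far=[3, 1, 4, 0, 2, 5]
New canonical toposort: [3, 1, 4, 0, 2, 5]
Compare positions:
  Node 0: index 1 -> 3 (moved)
  Node 1: index 2 -> 1 (moved)
  Node 2: index 3 -> 4 (moved)
  Node 3: index 0 -> 0 (same)
  Node 4: index 4 -> 2 (moved)
  Node 5: index 5 -> 5 (same)
Nodes that changed position: 0 1 2 4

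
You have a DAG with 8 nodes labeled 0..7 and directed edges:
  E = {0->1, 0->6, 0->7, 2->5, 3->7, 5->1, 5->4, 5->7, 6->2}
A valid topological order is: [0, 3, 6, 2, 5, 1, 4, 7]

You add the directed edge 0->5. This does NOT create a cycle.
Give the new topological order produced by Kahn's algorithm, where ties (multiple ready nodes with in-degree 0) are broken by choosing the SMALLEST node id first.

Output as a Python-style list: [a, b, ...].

Answer: [0, 3, 6, 2, 5, 1, 4, 7]

Derivation:
Old toposort: [0, 3, 6, 2, 5, 1, 4, 7]
Added edge: 0->5
Position of 0 (0) < position of 5 (4). Old order still valid.
Run Kahn's algorithm (break ties by smallest node id):
  initial in-degrees: [0, 2, 1, 0, 1, 2, 1, 3]
  ready (indeg=0): [0, 3]
  pop 0: indeg[1]->1; indeg[5]->1; indeg[6]->0; indeg[7]->2 | ready=[3, 6] | order so far=[0]
  pop 3: indeg[7]->1 | ready=[6] | order so far=[0, 3]
  pop 6: indeg[2]->0 | ready=[2] | order so far=[0, 3, 6]
  pop 2: indeg[5]->0 | ready=[5] | order so far=[0, 3, 6, 2]
  pop 5: indeg[1]->0; indeg[4]->0; indeg[7]->0 | ready=[1, 4, 7] | order so far=[0, 3, 6, 2, 5]
  pop 1: no out-edges | ready=[4, 7] | order so far=[0, 3, 6, 2, 5, 1]
  pop 4: no out-edges | ready=[7] | order so far=[0, 3, 6, 2, 5, 1, 4]
  pop 7: no out-edges | ready=[] | order so far=[0, 3, 6, 2, 5, 1, 4, 7]
  Result: [0, 3, 6, 2, 5, 1, 4, 7]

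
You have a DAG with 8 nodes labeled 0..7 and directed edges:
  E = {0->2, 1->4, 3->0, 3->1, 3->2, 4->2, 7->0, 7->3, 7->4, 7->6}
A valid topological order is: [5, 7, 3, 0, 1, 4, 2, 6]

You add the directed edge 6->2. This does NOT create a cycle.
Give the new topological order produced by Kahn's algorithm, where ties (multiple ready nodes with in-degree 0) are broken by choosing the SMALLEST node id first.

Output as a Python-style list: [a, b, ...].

Old toposort: [5, 7, 3, 0, 1, 4, 2, 6]
Added edge: 6->2
Position of 6 (7) > position of 2 (6). Must reorder: 6 must now come before 2.
Run Kahn's algorithm (break ties by smallest node id):
  initial in-degrees: [2, 1, 4, 1, 2, 0, 1, 0]
  ready (indeg=0): [5, 7]
  pop 5: no out-edges | ready=[7] | order so far=[5]
  pop 7: indeg[0]->1; indeg[3]->0; indeg[4]->1; indeg[6]->0 | ready=[3, 6] | order so far=[5, 7]
  pop 3: indeg[0]->0; indeg[1]->0; indeg[2]->3 | ready=[0, 1, 6] | order so far=[5, 7, 3]
  pop 0: indeg[2]->2 | ready=[1, 6] | order so far=[5, 7, 3, 0]
  pop 1: indeg[4]->0 | ready=[4, 6] | order so far=[5, 7, 3, 0, 1]
  pop 4: indeg[2]->1 | ready=[6] | order so far=[5, 7, 3, 0, 1, 4]
  pop 6: indeg[2]->0 | ready=[2] | order so far=[5, 7, 3, 0, 1, 4, 6]
  pop 2: no out-edges | ready=[] | order so far=[5, 7, 3, 0, 1, 4, 6, 2]
  Result: [5, 7, 3, 0, 1, 4, 6, 2]

Answer: [5, 7, 3, 0, 1, 4, 6, 2]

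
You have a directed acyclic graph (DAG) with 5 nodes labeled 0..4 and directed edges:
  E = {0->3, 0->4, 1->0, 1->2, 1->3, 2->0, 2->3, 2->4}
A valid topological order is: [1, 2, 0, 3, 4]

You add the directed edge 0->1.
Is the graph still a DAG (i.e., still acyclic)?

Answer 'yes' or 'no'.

Answer: no

Derivation:
Given toposort: [1, 2, 0, 3, 4]
Position of 0: index 2; position of 1: index 0
New edge 0->1: backward (u after v in old order)
Backward edge: old toposort is now invalid. Check if this creates a cycle.
Does 1 already reach 0? Reachable from 1: [0, 1, 2, 3, 4]. YES -> cycle!
Still a DAG? no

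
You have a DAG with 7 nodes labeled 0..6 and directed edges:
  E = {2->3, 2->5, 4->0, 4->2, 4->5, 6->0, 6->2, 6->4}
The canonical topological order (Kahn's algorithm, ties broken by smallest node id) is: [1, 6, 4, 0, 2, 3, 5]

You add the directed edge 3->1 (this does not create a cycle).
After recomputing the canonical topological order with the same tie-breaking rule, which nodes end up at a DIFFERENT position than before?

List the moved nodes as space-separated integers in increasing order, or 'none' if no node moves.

Old toposort: [1, 6, 4, 0, 2, 3, 5]
Added edge 3->1
Recompute Kahn (smallest-id tiebreak):
  initial in-degrees: [2, 1, 2, 1, 1, 2, 0]
  ready (indeg=0): [6]
  pop 6: indeg[0]->1; indeg[2]->1; indeg[4]->0 | ready=[4] | order so far=[6]
  pop 4: indeg[0]->0; indeg[2]->0; indeg[5]->1 | ready=[0, 2] | order so far=[6, 4]
  pop 0: no out-edges | ready=[2] | order so far=[6, 4, 0]
  pop 2: indeg[3]->0; indeg[5]->0 | ready=[3, 5] | order so far=[6, 4, 0, 2]
  pop 3: indeg[1]->0 | ready=[1, 5] | order so far=[6, 4, 0, 2, 3]
  pop 1: no out-edges | ready=[5] | order so far=[6, 4, 0, 2, 3, 1]
  pop 5: no out-edges | ready=[] | order so far=[6, 4, 0, 2, 3, 1, 5]
New canonical toposort: [6, 4, 0, 2, 3, 1, 5]
Compare positions:
  Node 0: index 3 -> 2 (moved)
  Node 1: index 0 -> 5 (moved)
  Node 2: index 4 -> 3 (moved)
  Node 3: index 5 -> 4 (moved)
  Node 4: index 2 -> 1 (moved)
  Node 5: index 6 -> 6 (same)
  Node 6: index 1 -> 0 (moved)
Nodes that changed position: 0 1 2 3 4 6

Answer: 0 1 2 3 4 6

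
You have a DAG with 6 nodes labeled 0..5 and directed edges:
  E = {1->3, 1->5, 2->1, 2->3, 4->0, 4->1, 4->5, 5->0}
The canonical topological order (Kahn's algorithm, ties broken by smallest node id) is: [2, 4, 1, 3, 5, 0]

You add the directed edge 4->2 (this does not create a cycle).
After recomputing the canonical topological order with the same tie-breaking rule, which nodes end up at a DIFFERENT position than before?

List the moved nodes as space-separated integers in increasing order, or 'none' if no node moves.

Old toposort: [2, 4, 1, 3, 5, 0]
Added edge 4->2
Recompute Kahn (smallest-id tiebreak):
  initial in-degrees: [2, 2, 1, 2, 0, 2]
  ready (indeg=0): [4]
  pop 4: indeg[0]->1; indeg[1]->1; indeg[2]->0; indeg[5]->1 | ready=[2] | order so far=[4]
  pop 2: indeg[1]->0; indeg[3]->1 | ready=[1] | order so far=[4, 2]
  pop 1: indeg[3]->0; indeg[5]->0 | ready=[3, 5] | order so far=[4, 2, 1]
  pop 3: no out-edges | ready=[5] | order so far=[4, 2, 1, 3]
  pop 5: indeg[0]->0 | ready=[0] | order so far=[4, 2, 1, 3, 5]
  pop 0: no out-edges | ready=[] | order so far=[4, 2, 1, 3, 5, 0]
New canonical toposort: [4, 2, 1, 3, 5, 0]
Compare positions:
  Node 0: index 5 -> 5 (same)
  Node 1: index 2 -> 2 (same)
  Node 2: index 0 -> 1 (moved)
  Node 3: index 3 -> 3 (same)
  Node 4: index 1 -> 0 (moved)
  Node 5: index 4 -> 4 (same)
Nodes that changed position: 2 4

Answer: 2 4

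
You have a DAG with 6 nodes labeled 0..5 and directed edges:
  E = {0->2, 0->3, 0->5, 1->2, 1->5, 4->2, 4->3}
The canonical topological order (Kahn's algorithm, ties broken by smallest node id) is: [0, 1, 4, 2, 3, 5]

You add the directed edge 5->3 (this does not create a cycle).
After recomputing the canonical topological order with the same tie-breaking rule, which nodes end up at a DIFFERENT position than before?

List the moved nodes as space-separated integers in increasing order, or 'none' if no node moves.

Old toposort: [0, 1, 4, 2, 3, 5]
Added edge 5->3
Recompute Kahn (smallest-id tiebreak):
  initial in-degrees: [0, 0, 3, 3, 0, 2]
  ready (indeg=0): [0, 1, 4]
  pop 0: indeg[2]->2; indeg[3]->2; indeg[5]->1 | ready=[1, 4] | order so far=[0]
  pop 1: indeg[2]->1; indeg[5]->0 | ready=[4, 5] | order so far=[0, 1]
  pop 4: indeg[2]->0; indeg[3]->1 | ready=[2, 5] | order so far=[0, 1, 4]
  pop 2: no out-edges | ready=[5] | order so far=[0, 1, 4, 2]
  pop 5: indeg[3]->0 | ready=[3] | order so far=[0, 1, 4, 2, 5]
  pop 3: no out-edges | ready=[] | order so far=[0, 1, 4, 2, 5, 3]
New canonical toposort: [0, 1, 4, 2, 5, 3]
Compare positions:
  Node 0: index 0 -> 0 (same)
  Node 1: index 1 -> 1 (same)
  Node 2: index 3 -> 3 (same)
  Node 3: index 4 -> 5 (moved)
  Node 4: index 2 -> 2 (same)
  Node 5: index 5 -> 4 (moved)
Nodes that changed position: 3 5

Answer: 3 5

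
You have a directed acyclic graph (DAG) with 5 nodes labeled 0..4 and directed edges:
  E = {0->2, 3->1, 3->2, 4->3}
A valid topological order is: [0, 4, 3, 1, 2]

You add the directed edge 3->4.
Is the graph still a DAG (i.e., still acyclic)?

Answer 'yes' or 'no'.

Given toposort: [0, 4, 3, 1, 2]
Position of 3: index 2; position of 4: index 1
New edge 3->4: backward (u after v in old order)
Backward edge: old toposort is now invalid. Check if this creates a cycle.
Does 4 already reach 3? Reachable from 4: [1, 2, 3, 4]. YES -> cycle!
Still a DAG? no

Answer: no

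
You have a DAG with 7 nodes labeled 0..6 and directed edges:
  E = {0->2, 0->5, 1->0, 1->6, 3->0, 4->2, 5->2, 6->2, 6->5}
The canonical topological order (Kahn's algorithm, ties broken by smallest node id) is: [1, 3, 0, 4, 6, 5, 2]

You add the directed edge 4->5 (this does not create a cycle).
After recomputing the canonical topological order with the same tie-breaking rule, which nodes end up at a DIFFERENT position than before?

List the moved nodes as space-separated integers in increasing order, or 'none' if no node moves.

Old toposort: [1, 3, 0, 4, 6, 5, 2]
Added edge 4->5
Recompute Kahn (smallest-id tiebreak):
  initial in-degrees: [2, 0, 4, 0, 0, 3, 1]
  ready (indeg=0): [1, 3, 4]
  pop 1: indeg[0]->1; indeg[6]->0 | ready=[3, 4, 6] | order so far=[1]
  pop 3: indeg[0]->0 | ready=[0, 4, 6] | order so far=[1, 3]
  pop 0: indeg[2]->3; indeg[5]->2 | ready=[4, 6] | order so far=[1, 3, 0]
  pop 4: indeg[2]->2; indeg[5]->1 | ready=[6] | order so far=[1, 3, 0, 4]
  pop 6: indeg[2]->1; indeg[5]->0 | ready=[5] | order so far=[1, 3, 0, 4, 6]
  pop 5: indeg[2]->0 | ready=[2] | order so far=[1, 3, 0, 4, 6, 5]
  pop 2: no out-edges | ready=[] | order so far=[1, 3, 0, 4, 6, 5, 2]
New canonical toposort: [1, 3, 0, 4, 6, 5, 2]
Compare positions:
  Node 0: index 2 -> 2 (same)
  Node 1: index 0 -> 0 (same)
  Node 2: index 6 -> 6 (same)
  Node 3: index 1 -> 1 (same)
  Node 4: index 3 -> 3 (same)
  Node 5: index 5 -> 5 (same)
  Node 6: index 4 -> 4 (same)
Nodes that changed position: none

Answer: none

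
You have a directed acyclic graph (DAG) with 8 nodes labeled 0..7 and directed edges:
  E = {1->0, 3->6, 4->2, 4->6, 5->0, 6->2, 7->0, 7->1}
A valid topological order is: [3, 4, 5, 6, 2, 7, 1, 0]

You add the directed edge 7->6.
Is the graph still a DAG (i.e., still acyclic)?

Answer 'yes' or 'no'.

Answer: yes

Derivation:
Given toposort: [3, 4, 5, 6, 2, 7, 1, 0]
Position of 7: index 5; position of 6: index 3
New edge 7->6: backward (u after v in old order)
Backward edge: old toposort is now invalid. Check if this creates a cycle.
Does 6 already reach 7? Reachable from 6: [2, 6]. NO -> still a DAG (reorder needed).
Still a DAG? yes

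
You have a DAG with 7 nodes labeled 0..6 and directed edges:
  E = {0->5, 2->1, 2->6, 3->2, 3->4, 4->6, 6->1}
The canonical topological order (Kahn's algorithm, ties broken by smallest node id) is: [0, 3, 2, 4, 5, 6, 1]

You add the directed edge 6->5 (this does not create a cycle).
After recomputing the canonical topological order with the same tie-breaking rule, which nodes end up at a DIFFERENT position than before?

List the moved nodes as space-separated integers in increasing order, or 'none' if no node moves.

Old toposort: [0, 3, 2, 4, 5, 6, 1]
Added edge 6->5
Recompute Kahn (smallest-id tiebreak):
  initial in-degrees: [0, 2, 1, 0, 1, 2, 2]
  ready (indeg=0): [0, 3]
  pop 0: indeg[5]->1 | ready=[3] | order so far=[0]
  pop 3: indeg[2]->0; indeg[4]->0 | ready=[2, 4] | order so far=[0, 3]
  pop 2: indeg[1]->1; indeg[6]->1 | ready=[4] | order so far=[0, 3, 2]
  pop 4: indeg[6]->0 | ready=[6] | order so far=[0, 3, 2, 4]
  pop 6: indeg[1]->0; indeg[5]->0 | ready=[1, 5] | order so far=[0, 3, 2, 4, 6]
  pop 1: no out-edges | ready=[5] | order so far=[0, 3, 2, 4, 6, 1]
  pop 5: no out-edges | ready=[] | order so far=[0, 3, 2, 4, 6, 1, 5]
New canonical toposort: [0, 3, 2, 4, 6, 1, 5]
Compare positions:
  Node 0: index 0 -> 0 (same)
  Node 1: index 6 -> 5 (moved)
  Node 2: index 2 -> 2 (same)
  Node 3: index 1 -> 1 (same)
  Node 4: index 3 -> 3 (same)
  Node 5: index 4 -> 6 (moved)
  Node 6: index 5 -> 4 (moved)
Nodes that changed position: 1 5 6

Answer: 1 5 6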